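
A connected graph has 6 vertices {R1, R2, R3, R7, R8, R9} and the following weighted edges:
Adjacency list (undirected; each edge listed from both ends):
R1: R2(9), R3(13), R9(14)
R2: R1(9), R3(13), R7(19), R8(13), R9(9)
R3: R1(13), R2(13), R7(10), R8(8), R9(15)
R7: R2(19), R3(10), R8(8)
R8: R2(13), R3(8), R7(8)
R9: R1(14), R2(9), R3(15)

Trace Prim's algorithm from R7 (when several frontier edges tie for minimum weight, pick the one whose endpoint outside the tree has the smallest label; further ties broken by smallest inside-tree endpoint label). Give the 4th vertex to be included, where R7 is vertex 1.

Grow the tree from R7 using Prim:
Step 1: frontier [R7 R8 8, R3 R7 10, R2 R7 19] → take R7 R8 (8); add R8.
Step 2: frontier [R3 R7 10, R2 R7 19, R3 R8 8, R2 R8 13] → take R3 R8 (8); add R3.
Step 3: frontier [R1 R3 13, R2 R3 13, R3 R9 15, R2 R7 19, R2 R8 13] → take R1 R3 (13); add R1.
Step 4: frontier [R1 R2 9, R1 R9 14, R2 R3 13, R3 R9 15, R2 R7 19, R2 R8 13] → take R1 R2 (9); add R2.
Step 5: frontier [R1 R9 14, R2 R9 9, R3 R9 15] → take R2 R9 (9); add R9.
Vertex order: R7, R8, R3, R1, R2, R9. The 4th vertex is R1.

R1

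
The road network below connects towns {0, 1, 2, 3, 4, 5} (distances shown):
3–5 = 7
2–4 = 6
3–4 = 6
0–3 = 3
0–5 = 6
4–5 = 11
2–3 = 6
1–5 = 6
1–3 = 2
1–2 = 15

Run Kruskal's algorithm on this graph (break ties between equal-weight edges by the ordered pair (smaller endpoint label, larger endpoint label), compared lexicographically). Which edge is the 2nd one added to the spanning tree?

Sort edges by weight, then run Kruskal:
1–3 (2): add. Components now {0} {1,3} {2} {4} {5}
0–3 (3): add. Components now {0,1,3} {2} {4} {5}
0–5 (6): add. Components now {0,1,3,5} {2} {4}
1–5 (6): skip — 1 and 5 already connected.
2–3 (6): add. Components now {0,1,2,3,5} {4}
2–4 (6): add. Components now {0,1,2,3,4,5}
The 2nd edge added is 0–3.

0-3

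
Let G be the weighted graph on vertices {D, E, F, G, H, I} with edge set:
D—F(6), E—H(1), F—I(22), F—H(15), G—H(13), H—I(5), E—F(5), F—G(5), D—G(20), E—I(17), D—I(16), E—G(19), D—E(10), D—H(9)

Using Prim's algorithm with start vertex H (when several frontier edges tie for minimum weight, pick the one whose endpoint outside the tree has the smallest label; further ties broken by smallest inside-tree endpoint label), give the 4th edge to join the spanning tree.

H-I

Grow the tree from H using Prim:
Step 1: cheapest edge leaving the tree is E—H (1); add E.
Step 2: cheapest edge leaving the tree is E—F (5); add F.
Step 3: cheapest edge leaving the tree is F—G (5); add G.
Step 4: cheapest edge leaving the tree is H—I (5); add I.
Step 5: cheapest edge leaving the tree is D—F (6); add D.
The 4th edge added is H—I.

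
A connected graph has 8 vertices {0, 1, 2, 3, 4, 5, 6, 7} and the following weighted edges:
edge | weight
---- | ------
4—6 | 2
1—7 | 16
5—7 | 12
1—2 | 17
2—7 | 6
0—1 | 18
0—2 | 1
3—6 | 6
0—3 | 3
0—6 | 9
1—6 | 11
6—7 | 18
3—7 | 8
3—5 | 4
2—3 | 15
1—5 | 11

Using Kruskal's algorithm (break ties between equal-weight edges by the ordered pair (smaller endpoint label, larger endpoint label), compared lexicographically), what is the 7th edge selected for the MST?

1-5

Sort edges by weight, then run Kruskal:
0—2 (1): add — endpoints in different components.
4—6 (2): add — endpoints in different components.
0—3 (3): add — endpoints in different components.
3—5 (4): add — endpoints in different components.
2—7 (6): add — endpoints in different components.
3—6 (6): add — endpoints in different components.
3—7 (8): skip — 3 and 7 already connected.
0—6 (9): skip — 0 and 6 already connected.
1—5 (11): add — endpoints in different components.
The 7th edge added is 1—5.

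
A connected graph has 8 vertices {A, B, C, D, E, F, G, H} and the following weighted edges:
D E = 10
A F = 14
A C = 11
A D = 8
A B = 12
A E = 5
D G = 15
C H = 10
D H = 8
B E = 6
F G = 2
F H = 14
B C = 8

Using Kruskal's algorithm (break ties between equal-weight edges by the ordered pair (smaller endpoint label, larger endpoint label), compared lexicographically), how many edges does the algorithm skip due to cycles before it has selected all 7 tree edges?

4

Sort edges by weight, then run Kruskal:
F G (2): add — endpoints in different components.
A E (5): add — endpoints in different components.
B E (6): add — endpoints in different components.
A D (8): add — endpoints in different components.
B C (8): add — endpoints in different components.
D H (8): add — endpoints in different components.
C H (10): skip — C and H already connected.
D E (10): skip — D and E already connected.
A C (11): skip — A and C already connected.
A B (12): skip — A and B already connected.
A F (14): add — endpoints in different components.
Edges rejected before the tree was complete: 4.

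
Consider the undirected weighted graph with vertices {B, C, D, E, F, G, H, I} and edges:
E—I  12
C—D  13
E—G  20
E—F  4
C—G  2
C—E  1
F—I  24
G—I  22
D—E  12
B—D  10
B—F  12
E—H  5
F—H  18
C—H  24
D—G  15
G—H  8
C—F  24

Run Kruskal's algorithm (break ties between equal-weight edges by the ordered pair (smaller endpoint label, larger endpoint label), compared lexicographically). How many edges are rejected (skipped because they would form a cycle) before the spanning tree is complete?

Sort edges by weight, then run Kruskal:
C—E (1): add — endpoints in different components.
C—G (2): add — endpoints in different components.
E—F (4): add — endpoints in different components.
E—H (5): add — endpoints in different components.
G—H (8): skip — G and H already connected.
B—D (10): add — endpoints in different components.
B—F (12): add — endpoints in different components.
D—E (12): skip — D and E already connected.
E—I (12): add — endpoints in different components.
Edges rejected before the tree was complete: 2.

2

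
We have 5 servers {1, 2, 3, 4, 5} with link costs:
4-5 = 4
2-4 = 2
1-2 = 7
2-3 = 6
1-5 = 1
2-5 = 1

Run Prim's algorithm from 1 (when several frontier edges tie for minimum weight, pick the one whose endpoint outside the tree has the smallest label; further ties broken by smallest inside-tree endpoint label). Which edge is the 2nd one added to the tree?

2-5

Prim's algorithm from 1:
Step 1: cheapest edge leaving the tree is 1-5 (1); add 5.
Step 2: cheapest edge leaving the tree is 2-5 (1); add 2.
Step 3: cheapest edge leaving the tree is 2-4 (2); add 4.
Step 4: cheapest edge leaving the tree is 2-3 (6); add 3.
The 2nd edge added is 2-5.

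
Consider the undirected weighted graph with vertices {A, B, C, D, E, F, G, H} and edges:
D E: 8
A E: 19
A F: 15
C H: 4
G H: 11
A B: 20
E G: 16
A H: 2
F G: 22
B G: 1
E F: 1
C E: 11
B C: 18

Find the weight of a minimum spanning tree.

38

Prim's algorithm from B:
Step 1: cheapest edge leaving the tree is B G (1); add G.
Step 2: cheapest edge leaving the tree is G H (11); add H.
Step 3: cheapest edge leaving the tree is A H (2); add A.
Step 4: cheapest edge leaving the tree is C H (4); add C.
Step 5: cheapest edge leaving the tree is C E (11); add E.
Step 6: cheapest edge leaving the tree is E F (1); add F.
Step 7: cheapest edge leaving the tree is D E (8); add D.
MST edges: B G, G H, A H, C H, C E, E F, D E; total weight 1+11+2+4+11+1+8 = 38.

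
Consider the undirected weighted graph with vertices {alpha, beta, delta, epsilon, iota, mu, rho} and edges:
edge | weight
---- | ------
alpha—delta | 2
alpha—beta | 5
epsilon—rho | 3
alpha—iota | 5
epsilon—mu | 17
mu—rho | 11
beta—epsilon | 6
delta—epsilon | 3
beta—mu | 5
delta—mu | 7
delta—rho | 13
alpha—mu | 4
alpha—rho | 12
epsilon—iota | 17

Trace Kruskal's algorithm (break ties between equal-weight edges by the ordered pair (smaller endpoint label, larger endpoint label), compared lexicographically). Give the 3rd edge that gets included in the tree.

epsilon-rho

Kruskal: consider edges lightest-first.
alpha—delta (2): add — endpoints in different components.
delta—epsilon (3): add — endpoints in different components.
epsilon—rho (3): add — endpoints in different components.
alpha—mu (4): add — endpoints in different components.
alpha—beta (5): add — endpoints in different components.
alpha—iota (5): add — endpoints in different components.
The 3rd edge added is epsilon—rho.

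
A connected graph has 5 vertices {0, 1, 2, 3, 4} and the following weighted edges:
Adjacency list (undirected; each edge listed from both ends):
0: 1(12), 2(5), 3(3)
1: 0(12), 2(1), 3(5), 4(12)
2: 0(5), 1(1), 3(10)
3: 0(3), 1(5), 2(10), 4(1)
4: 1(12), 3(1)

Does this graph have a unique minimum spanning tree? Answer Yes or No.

Kruskal's algorithm — process edges by increasing weight (ties by edge label):
1—2 (1): add — endpoints in different components.
3—4 (1): add — endpoints in different components.
0—3 (3): add — endpoints in different components.
0—2 (5): add — endpoints in different components.
Non-tree edge 1—3 has weight 5, equal to the heaviest edge on its tree cycle — swapping gives another MST of the same weight. Not unique.

No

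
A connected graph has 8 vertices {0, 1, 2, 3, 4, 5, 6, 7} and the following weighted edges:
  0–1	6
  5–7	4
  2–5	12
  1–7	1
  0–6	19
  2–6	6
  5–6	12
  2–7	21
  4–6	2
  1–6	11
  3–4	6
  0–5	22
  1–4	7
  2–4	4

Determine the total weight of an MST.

30

Prim, starting at 5.
Step 1: frontier [5–7 4, 2–5 12, 5–6 12, 0–5 22] → take 5–7 (4); add 7.
Step 2: frontier [2–5 12, 5–6 12, 0–5 22, 1–7 1, 2–7 21] → take 1–7 (1); add 1.
Step 3: frontier [0–1 6, 1–4 7, 1–6 11, 2–5 12, 5–6 12, 0–5 22, 2–7 21] → take 0–1 (6); add 0.
Step 4: frontier [0–6 19, 1–4 7, 1–6 11, 2–5 12, 5–6 12, 2–7 21] → take 1–4 (7); add 4.
Step 5: frontier [0–6 19, 1–6 11, 4–6 2, 2–4 4, 3–4 6, 2–5 12, 5–6 12, 2–7 21] → take 4–6 (2); add 6.
Step 6: frontier [2–4 4, 3–4 6, 2–5 12, 2–6 6, 2–7 21] → take 2–4 (4); add 2.
Step 7: frontier [3–4 6] → take 3–4 (6); add 3.
MST edges: 5–7, 1–7, 0–1, 1–4, 4–6, 2–4, 3–4; total weight 4+1+6+7+2+4+6 = 30.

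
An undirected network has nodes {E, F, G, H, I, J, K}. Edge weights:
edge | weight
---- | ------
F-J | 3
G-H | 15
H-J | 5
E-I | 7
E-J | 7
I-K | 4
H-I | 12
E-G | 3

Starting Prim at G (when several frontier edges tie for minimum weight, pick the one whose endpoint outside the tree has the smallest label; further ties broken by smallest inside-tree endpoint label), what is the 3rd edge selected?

I-K

Prim's algorithm from G:
Step 1: frontier [E-G 3, G-H 15] → take E-G (3); add E.
Step 2: frontier [E-I 7, E-J 7, G-H 15] → take E-I (7); add I.
Step 3: frontier [E-J 7, G-H 15, I-K 4, H-I 12] → take I-K (4); add K.
Step 4: frontier [E-J 7, G-H 15, H-I 12] → take E-J (7); add J.
Step 5: frontier [G-H 15, H-I 12, F-J 3, H-J 5] → take F-J (3); add F.
Step 6: frontier [G-H 15, H-I 12, H-J 5] → take H-J (5); add H.
The 3rd edge added is I-K.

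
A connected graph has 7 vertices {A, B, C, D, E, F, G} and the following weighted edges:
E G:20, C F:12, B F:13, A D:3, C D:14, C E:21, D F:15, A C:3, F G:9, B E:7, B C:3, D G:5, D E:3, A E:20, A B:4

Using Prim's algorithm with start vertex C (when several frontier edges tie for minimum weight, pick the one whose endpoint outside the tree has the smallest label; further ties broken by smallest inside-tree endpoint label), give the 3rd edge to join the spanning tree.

A-D

Prim's algorithm from C:
Step 1: cheapest edge leaving the tree is A C (3); add A.
Step 2: cheapest edge leaving the tree is B C (3); add B.
Step 3: cheapest edge leaving the tree is A D (3); add D.
Step 4: cheapest edge leaving the tree is D E (3); add E.
Step 5: cheapest edge leaving the tree is D G (5); add G.
Step 6: cheapest edge leaving the tree is F G (9); add F.
The 3rd edge added is A D.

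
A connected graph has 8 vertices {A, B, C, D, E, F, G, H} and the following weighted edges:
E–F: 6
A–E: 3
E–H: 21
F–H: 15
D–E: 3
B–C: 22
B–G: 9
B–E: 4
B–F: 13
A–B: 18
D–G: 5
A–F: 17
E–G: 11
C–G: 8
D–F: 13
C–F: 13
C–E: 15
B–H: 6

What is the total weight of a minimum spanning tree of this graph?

Sort edges by weight, then run Kruskal:
A–E (3): add — endpoints in different components.
D–E (3): add — endpoints in different components.
B–E (4): add — endpoints in different components.
D–G (5): add — endpoints in different components.
B–H (6): add — endpoints in different components.
E–F (6): add — endpoints in different components.
C–G (8): add — endpoints in different components.
MST edges: A–E, D–E, B–E, D–G, B–H, E–F, C–G; total weight 3+3+4+5+6+6+8 = 35.

35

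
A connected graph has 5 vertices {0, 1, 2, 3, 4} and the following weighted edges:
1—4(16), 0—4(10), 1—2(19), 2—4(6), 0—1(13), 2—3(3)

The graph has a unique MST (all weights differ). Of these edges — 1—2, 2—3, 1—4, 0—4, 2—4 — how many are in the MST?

Kruskal's algorithm — process edges by increasing weight (ties by edge label):
2—3 (3): add. Components now {0} {1} {2,3} {4}
2—4 (6): add. Components now {0} {1} {2,3,4}
0—4 (10): add. Components now {0,2,3,4} {1}
0—1 (13): add. Components now {0,1,2,3,4}
MST edge set: {2—3, 2—4, 0—4, 0—1}.
Of the listed edges, {2—3, 0—4, 2—4} are in the MST → 3.

3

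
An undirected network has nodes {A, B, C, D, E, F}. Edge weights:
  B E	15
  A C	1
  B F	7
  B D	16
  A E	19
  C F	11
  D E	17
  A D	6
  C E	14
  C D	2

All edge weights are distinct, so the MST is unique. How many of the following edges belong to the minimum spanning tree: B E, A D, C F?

Sort edges by weight, then run Kruskal:
A C (1): add. Components now {A,C} {B} {D} {E} {F}
C D (2): add. Components now {A,C,D} {B} {E} {F}
A D (6): skip — A and D already connected.
B F (7): add. Components now {A,C,D} {B,F} {E}
C F (11): add. Components now {A,B,C,D,F} {E}
C E (14): add. Components now {A,B,C,D,E,F}
MST edge set: {A C, C D, B F, C F, C E}.
Of the listed edges, {C F} are in the MST → 1.

1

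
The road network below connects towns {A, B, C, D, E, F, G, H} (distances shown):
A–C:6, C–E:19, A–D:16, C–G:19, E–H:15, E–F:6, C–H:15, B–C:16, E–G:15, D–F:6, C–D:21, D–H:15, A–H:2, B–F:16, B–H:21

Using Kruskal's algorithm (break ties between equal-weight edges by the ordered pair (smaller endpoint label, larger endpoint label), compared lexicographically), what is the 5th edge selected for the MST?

D-H

Kruskal: consider edges lightest-first.
A–H (2): add — endpoints in different components.
A–C (6): add — endpoints in different components.
D–F (6): add — endpoints in different components.
E–F (6): add — endpoints in different components.
C–H (15): skip — C and H already connected.
D–H (15): add — endpoints in different components.
E–G (15): add — endpoints in different components.
E–H (15): skip — E and H already connected.
A–D (16): skip — A and D already connected.
B–C (16): add — endpoints in different components.
The 5th edge added is D–H.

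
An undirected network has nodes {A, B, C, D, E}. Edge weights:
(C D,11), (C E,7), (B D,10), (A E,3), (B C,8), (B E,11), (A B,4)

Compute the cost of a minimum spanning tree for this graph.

24

Grow the tree from B using Prim:
Step 1: cheapest edge leaving the tree is A B (4); add A.
Step 2: cheapest edge leaving the tree is A E (3); add E.
Step 3: cheapest edge leaving the tree is C E (7); add C.
Step 4: cheapest edge leaving the tree is B D (10); add D.
MST edges: A B, A E, C E, B D; total weight 4+3+7+10 = 24.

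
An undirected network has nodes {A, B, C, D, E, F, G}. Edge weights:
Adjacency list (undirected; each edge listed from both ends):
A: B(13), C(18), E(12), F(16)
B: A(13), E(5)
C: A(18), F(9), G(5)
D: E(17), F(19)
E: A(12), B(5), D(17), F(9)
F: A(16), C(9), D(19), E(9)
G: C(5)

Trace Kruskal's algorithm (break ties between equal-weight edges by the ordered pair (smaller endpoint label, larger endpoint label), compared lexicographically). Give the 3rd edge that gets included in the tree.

Sort edges by weight, then run Kruskal:
B-E (5): add — endpoints in different components.
C-G (5): add — endpoints in different components.
C-F (9): add — endpoints in different components.
E-F (9): add — endpoints in different components.
A-E (12): add — endpoints in different components.
A-B (13): skip — A and B already connected.
A-F (16): skip — A and F already connected.
D-E (17): add — endpoints in different components.
The 3rd edge added is C-F.

C-F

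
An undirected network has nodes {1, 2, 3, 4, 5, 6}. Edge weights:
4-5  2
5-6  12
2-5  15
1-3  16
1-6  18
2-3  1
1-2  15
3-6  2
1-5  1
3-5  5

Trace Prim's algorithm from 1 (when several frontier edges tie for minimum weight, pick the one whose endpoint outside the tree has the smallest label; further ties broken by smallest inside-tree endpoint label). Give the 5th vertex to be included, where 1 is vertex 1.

Grow the tree from 1 using Prim:
Step 1: cheapest edge leaving the tree is 1-5 (1); add 5.
Step 2: cheapest edge leaving the tree is 4-5 (2); add 4.
Step 3: cheapest edge leaving the tree is 3-5 (5); add 3.
Step 4: cheapest edge leaving the tree is 2-3 (1); add 2.
Step 5: cheapest edge leaving the tree is 3-6 (2); add 6.
Vertex order: 1, 5, 4, 3, 2, 6. The 5th vertex is 2.

2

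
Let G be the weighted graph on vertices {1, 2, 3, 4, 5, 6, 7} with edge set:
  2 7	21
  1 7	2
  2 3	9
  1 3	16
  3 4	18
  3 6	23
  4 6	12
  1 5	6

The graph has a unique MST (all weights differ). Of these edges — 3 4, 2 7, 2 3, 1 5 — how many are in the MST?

3

Kruskal's algorithm — process edges by increasing weight (ties by edge label):
1 7 (2): add — endpoints in different components.
1 5 (6): add — endpoints in different components.
2 3 (9): add — endpoints in different components.
4 6 (12): add — endpoints in different components.
1 3 (16): add — endpoints in different components.
3 4 (18): add — endpoints in different components.
MST edge set: {1 7, 1 5, 2 3, 4 6, 1 3, 3 4}.
Of the listed edges, {3 4, 2 3, 1 5} are in the MST → 3.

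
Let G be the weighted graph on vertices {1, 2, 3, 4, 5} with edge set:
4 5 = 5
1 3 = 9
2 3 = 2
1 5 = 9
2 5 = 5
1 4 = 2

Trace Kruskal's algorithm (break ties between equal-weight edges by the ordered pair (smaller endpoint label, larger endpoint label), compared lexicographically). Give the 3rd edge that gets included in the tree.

Kruskal's algorithm — process edges by increasing weight (ties by edge label):
1 4 (2): add. Components now {1,4} {2} {3} {5}
2 3 (2): add. Components now {1,4} {2,3} {5}
2 5 (5): add. Components now {1,4} {2,3,5}
4 5 (5): add. Components now {1,2,3,4,5}
The 3rd edge added is 2 5.

2-5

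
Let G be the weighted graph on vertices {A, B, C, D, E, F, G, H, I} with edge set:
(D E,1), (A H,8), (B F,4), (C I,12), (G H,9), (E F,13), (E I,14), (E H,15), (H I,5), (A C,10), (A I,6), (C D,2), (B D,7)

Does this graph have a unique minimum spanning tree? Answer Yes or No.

Kruskal's algorithm — process edges by increasing weight (ties by edge label):
D E (1): add — endpoints in different components.
C D (2): add — endpoints in different components.
B F (4): add — endpoints in different components.
H I (5): add — endpoints in different components.
A I (6): add — endpoints in different components.
B D (7): add — endpoints in different components.
A H (8): skip — A and H already connected.
G H (9): add — endpoints in different components.
A C (10): add — endpoints in different components.
Every non-tree edge has weight strictly greater than the heaviest edge on the tree path between its endpoints, so the MST is unique.

Yes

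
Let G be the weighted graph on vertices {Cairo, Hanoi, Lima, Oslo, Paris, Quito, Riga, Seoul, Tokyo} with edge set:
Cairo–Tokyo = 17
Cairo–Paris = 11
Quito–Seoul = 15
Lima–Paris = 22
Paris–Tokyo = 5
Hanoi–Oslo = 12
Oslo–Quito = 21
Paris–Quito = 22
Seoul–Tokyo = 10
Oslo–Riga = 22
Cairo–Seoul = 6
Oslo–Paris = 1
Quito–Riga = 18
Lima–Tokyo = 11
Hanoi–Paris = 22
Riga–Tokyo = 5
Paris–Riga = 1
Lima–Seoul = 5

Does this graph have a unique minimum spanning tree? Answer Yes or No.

Kruskal's algorithm — process edges by increasing weight (ties by edge label):
Oslo–Paris (1): add — endpoints in different components.
Paris–Riga (1): add — endpoints in different components.
Lima–Seoul (5): add — endpoints in different components.
Paris–Tokyo (5): add — endpoints in different components.
Riga–Tokyo (5): skip — Riga and Tokyo already connected.
Cairo–Seoul (6): add — endpoints in different components.
Seoul–Tokyo (10): add — endpoints in different components.
Cairo–Paris (11): skip — Cairo and Paris already connected.
Lima–Tokyo (11): skip — Tokyo and Lima already connected.
Hanoi–Oslo (12): add — endpoints in different components.
Quito–Seoul (15): add — endpoints in different components.
Non-tree edge Riga–Tokyo has weight 5, equal to the heaviest edge on its tree cycle — swapping gives another MST of the same weight. Not unique.

No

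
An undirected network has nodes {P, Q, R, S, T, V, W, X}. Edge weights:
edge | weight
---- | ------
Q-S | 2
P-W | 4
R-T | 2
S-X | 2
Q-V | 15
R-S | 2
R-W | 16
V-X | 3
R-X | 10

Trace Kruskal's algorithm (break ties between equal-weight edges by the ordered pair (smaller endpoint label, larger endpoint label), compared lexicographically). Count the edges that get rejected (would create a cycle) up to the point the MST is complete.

Sort edges by weight, then run Kruskal:
Q-S (2): add — endpoints in different components.
R-S (2): add — endpoints in different components.
R-T (2): add — endpoints in different components.
S-X (2): add — endpoints in different components.
V-X (3): add — endpoints in different components.
P-W (4): add — endpoints in different components.
R-X (10): skip — R and X already connected.
Q-V (15): skip — Q and V already connected.
R-W (16): add — endpoints in different components.
Edges rejected before the tree was complete: 2.

2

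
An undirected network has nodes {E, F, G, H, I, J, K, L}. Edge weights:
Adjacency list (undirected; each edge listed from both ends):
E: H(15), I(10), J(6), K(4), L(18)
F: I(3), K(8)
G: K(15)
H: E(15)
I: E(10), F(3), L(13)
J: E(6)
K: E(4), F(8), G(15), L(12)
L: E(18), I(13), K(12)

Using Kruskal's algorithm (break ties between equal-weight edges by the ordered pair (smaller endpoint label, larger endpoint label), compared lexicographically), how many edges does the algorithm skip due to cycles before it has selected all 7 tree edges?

2

Kruskal: consider edges lightest-first.
F—I (3): add — endpoints in different components.
E—K (4): add — endpoints in different components.
E—J (6): add — endpoints in different components.
F—K (8): add — endpoints in different components.
E—I (10): skip — E and I already connected.
K—L (12): add — endpoints in different components.
I—L (13): skip — I and L already connected.
E—H (15): add — endpoints in different components.
G—K (15): add — endpoints in different components.
Edges rejected before the tree was complete: 2.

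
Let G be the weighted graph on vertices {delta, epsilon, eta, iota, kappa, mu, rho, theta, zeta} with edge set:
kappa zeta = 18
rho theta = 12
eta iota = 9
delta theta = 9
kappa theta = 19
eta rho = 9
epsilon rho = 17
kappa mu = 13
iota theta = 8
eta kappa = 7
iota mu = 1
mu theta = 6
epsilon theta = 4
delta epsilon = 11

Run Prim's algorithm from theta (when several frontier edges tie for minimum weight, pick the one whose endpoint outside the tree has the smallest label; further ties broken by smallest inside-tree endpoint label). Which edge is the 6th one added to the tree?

eta-kappa

Grow the tree from theta using Prim:
Step 1: cheapest edge leaving the tree is epsilon theta (4); add epsilon.
Step 2: cheapest edge leaving the tree is mu theta (6); add mu.
Step 3: cheapest edge leaving the tree is iota mu (1); add iota.
Step 4: cheapest edge leaving the tree is delta theta (9); add delta.
Step 5: cheapest edge leaving the tree is eta iota (9); add eta.
Step 6: cheapest edge leaving the tree is eta kappa (7); add kappa.
Step 7: cheapest edge leaving the tree is eta rho (9); add rho.
Step 8: cheapest edge leaving the tree is kappa zeta (18); add zeta.
The 6th edge added is eta kappa.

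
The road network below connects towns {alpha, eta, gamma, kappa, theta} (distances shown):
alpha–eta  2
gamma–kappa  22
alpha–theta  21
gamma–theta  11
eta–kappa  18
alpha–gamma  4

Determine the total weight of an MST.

Kruskal: consider edges lightest-first.
alpha–eta (2): add — endpoints in different components.
alpha–gamma (4): add — endpoints in different components.
gamma–theta (11): add — endpoints in different components.
eta–kappa (18): add — endpoints in different components.
MST edges: alpha–eta, alpha–gamma, gamma–theta, eta–kappa; total weight 2+4+11+18 = 35.

35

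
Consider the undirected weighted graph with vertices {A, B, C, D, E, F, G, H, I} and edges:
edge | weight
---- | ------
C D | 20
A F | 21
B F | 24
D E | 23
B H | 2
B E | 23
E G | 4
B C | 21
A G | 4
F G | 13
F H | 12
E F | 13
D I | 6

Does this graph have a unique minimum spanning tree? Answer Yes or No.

No

Sort edges by weight, then run Kruskal:
B H (2): add — endpoints in different components.
A G (4): add — endpoints in different components.
E G (4): add — endpoints in different components.
D I (6): add — endpoints in different components.
F H (12): add — endpoints in different components.
E F (13): add — endpoints in different components.
F G (13): skip — F and G already connected.
C D (20): add — endpoints in different components.
A F (21): skip — A and F already connected.
B C (21): add — endpoints in different components.
Non-tree edge F G has weight 13, equal to the heaviest edge on its tree cycle — swapping gives another MST of the same weight. Not unique.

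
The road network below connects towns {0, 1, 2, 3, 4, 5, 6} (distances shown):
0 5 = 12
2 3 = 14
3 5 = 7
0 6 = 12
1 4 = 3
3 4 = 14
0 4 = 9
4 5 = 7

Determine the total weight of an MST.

52

Prim's algorithm from 1:
Step 1: frontier [1 4 3] → take 1 4 (3); add 4.
Step 2: frontier [4 5 7, 0 4 9, 3 4 14] → take 4 5 (7); add 5.
Step 3: frontier [0 4 9, 3 4 14, 3 5 7, 0 5 12] → take 3 5 (7); add 3.
Step 4: frontier [2 3 14, 0 4 9, 0 5 12] → take 0 4 (9); add 0.
Step 5: frontier [0 6 12, 2 3 14] → take 0 6 (12); add 6.
Step 6: frontier [2 3 14] → take 2 3 (14); add 2.
MST edges: 1 4, 4 5, 3 5, 0 4, 0 6, 2 3; total weight 3+7+7+9+12+14 = 52.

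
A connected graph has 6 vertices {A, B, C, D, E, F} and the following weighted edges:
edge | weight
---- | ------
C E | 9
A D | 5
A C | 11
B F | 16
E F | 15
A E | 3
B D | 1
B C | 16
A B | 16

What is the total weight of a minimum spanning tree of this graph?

Prim, starting at C.
Step 1: cheapest edge leaving the tree is C E (9); add E.
Step 2: cheapest edge leaving the tree is A E (3); add A.
Step 3: cheapest edge leaving the tree is A D (5); add D.
Step 4: cheapest edge leaving the tree is B D (1); add B.
Step 5: cheapest edge leaving the tree is E F (15); add F.
MST edges: C E, A E, A D, B D, E F; total weight 9+3+5+1+15 = 33.

33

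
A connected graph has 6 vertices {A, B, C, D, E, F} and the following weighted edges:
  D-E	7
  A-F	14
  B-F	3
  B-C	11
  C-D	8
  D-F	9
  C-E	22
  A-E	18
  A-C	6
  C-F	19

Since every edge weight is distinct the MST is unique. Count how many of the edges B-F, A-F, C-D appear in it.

2

Sort edges by weight, then run Kruskal:
B-F (3): add. Components now {A} {B,F} {C} {D} {E}
A-C (6): add. Components now {A,C} {B,F} {D} {E}
D-E (7): add. Components now {A,C} {B,F} {D,E}
C-D (8): add. Components now {A,C,D,E} {B,F}
D-F (9): add. Components now {A,B,C,D,E,F}
MST edge set: {B-F, A-C, D-E, C-D, D-F}.
Of the listed edges, {B-F, C-D} are in the MST → 2.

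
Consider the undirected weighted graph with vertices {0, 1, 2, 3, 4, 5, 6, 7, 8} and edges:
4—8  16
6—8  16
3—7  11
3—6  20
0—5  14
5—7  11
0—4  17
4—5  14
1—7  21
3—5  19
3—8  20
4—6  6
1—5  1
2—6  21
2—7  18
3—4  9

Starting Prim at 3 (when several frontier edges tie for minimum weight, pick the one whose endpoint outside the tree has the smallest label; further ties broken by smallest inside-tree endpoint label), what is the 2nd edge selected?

4-6

Prim, starting at 3.
Step 1: cheapest edge leaving the tree is 3—4 (9); add 4.
Step 2: cheapest edge leaving the tree is 4—6 (6); add 6.
Step 3: cheapest edge leaving the tree is 3—7 (11); add 7.
Step 4: cheapest edge leaving the tree is 5—7 (11); add 5.
Step 5: cheapest edge leaving the tree is 1—5 (1); add 1.
Step 6: cheapest edge leaving the tree is 0—5 (14); add 0.
Step 7: cheapest edge leaving the tree is 4—8 (16); add 8.
Step 8: cheapest edge leaving the tree is 2—7 (18); add 2.
The 2nd edge added is 4—6.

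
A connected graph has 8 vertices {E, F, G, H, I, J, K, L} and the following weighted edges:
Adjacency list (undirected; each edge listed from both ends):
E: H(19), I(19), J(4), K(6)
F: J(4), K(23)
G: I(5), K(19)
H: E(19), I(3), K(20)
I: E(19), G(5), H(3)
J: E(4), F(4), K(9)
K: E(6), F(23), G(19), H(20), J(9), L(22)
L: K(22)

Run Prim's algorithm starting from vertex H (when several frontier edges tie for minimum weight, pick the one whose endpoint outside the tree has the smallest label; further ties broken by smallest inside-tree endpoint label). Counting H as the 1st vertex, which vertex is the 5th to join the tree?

J

Grow the tree from H using Prim:
Step 1: frontier [H-I 3, E-H 19, H-K 20] → take H-I (3); add I.
Step 2: frontier [E-H 19, H-K 20, G-I 5, E-I 19] → take G-I (5); add G.
Step 3: frontier [G-K 19, E-H 19, H-K 20, E-I 19] → take E-H (19); add E.
Step 4: frontier [E-J 4, E-K 6, G-K 19, H-K 20] → take E-J (4); add J.
Step 5: frontier [E-K 6, G-K 19, H-K 20, F-J 4, J-K 9] → take F-J (4); add F.
Step 6: frontier [E-K 6, F-K 23, G-K 19, H-K 20, J-K 9] → take E-K (6); add K.
Step 7: frontier [K-L 22] → take K-L (22); add L.
Vertex order: H, I, G, E, J, F, K, L. The 5th vertex is J.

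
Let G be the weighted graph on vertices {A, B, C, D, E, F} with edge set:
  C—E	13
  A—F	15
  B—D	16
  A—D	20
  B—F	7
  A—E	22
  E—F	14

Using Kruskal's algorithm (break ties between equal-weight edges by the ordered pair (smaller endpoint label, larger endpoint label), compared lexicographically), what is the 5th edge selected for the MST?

Kruskal's algorithm — process edges by increasing weight (ties by edge label):
B—F (7): add — endpoints in different components.
C—E (13): add — endpoints in different components.
E—F (14): add — endpoints in different components.
A—F (15): add — endpoints in different components.
B—D (16): add — endpoints in different components.
The 5th edge added is B—D.

B-D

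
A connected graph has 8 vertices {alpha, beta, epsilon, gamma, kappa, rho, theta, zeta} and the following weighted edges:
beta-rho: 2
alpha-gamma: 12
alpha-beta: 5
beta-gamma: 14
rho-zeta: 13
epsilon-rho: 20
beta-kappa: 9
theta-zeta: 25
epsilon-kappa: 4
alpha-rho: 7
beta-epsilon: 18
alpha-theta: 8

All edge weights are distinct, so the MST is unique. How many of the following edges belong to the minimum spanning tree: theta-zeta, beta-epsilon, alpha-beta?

1

Kruskal: consider edges lightest-first.
beta-rho (2): add — endpoints in different components.
epsilon-kappa (4): add — endpoints in different components.
alpha-beta (5): add — endpoints in different components.
alpha-rho (7): skip — alpha and rho already connected.
alpha-theta (8): add — endpoints in different components.
beta-kappa (9): add — endpoints in different components.
alpha-gamma (12): add — endpoints in different components.
rho-zeta (13): add — endpoints in different components.
MST edge set: {beta-rho, epsilon-kappa, alpha-beta, alpha-theta, beta-kappa, alpha-gamma, rho-zeta}.
Of the listed edges, {alpha-beta} are in the MST → 1.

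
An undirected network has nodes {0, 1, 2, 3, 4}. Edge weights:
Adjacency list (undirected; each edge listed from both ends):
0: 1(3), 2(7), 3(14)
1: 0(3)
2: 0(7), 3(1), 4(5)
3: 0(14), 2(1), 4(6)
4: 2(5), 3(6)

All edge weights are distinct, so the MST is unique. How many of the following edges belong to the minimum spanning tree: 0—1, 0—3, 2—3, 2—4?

Sort edges by weight, then run Kruskal:
2—3 (1): add. Components now {0} {1} {2,3} {4}
0—1 (3): add. Components now {0,1} {2,3} {4}
2—4 (5): add. Components now {0,1} {2,3,4}
3—4 (6): skip — 3 and 4 already connected.
0—2 (7): add. Components now {0,1,2,3,4}
MST edge set: {2—3, 0—1, 2—4, 0—2}.
Of the listed edges, {0—1, 2—3, 2—4} are in the MST → 3.

3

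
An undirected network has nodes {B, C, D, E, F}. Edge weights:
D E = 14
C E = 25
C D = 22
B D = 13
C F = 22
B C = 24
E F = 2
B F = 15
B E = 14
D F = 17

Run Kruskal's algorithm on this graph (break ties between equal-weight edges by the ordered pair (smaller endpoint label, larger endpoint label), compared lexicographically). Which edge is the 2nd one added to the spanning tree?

Sort edges by weight, then run Kruskal:
E F (2): add — endpoints in different components.
B D (13): add — endpoints in different components.
B E (14): add — endpoints in different components.
D E (14): skip — D and E already connected.
B F (15): skip — B and F already connected.
D F (17): skip — D and F already connected.
C D (22): add — endpoints in different components.
The 2nd edge added is B D.

B-D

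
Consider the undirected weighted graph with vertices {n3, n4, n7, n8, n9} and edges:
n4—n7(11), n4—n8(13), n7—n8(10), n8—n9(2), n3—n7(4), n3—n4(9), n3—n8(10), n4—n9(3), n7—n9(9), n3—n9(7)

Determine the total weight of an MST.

Sort edges by weight, then run Kruskal:
n8—n9 (2): add — endpoints in different components.
n4—n9 (3): add — endpoints in different components.
n3—n7 (4): add — endpoints in different components.
n3—n9 (7): add — endpoints in different components.
MST edges: n8—n9, n4—n9, n3—n7, n3—n9; total weight 2+3+4+7 = 16.

16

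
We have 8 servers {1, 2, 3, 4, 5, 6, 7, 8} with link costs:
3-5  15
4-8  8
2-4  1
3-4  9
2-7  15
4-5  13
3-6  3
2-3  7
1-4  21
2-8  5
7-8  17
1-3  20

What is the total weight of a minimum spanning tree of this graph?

Grow the tree from 4 using Prim:
Step 1: cheapest edge leaving the tree is 2-4 (1); add 2.
Step 2: cheapest edge leaving the tree is 2-8 (5); add 8.
Step 3: cheapest edge leaving the tree is 2-3 (7); add 3.
Step 4: cheapest edge leaving the tree is 3-6 (3); add 6.
Step 5: cheapest edge leaving the tree is 4-5 (13); add 5.
Step 6: cheapest edge leaving the tree is 2-7 (15); add 7.
Step 7: cheapest edge leaving the tree is 1-3 (20); add 1.
MST edges: 2-4, 2-8, 2-3, 3-6, 4-5, 2-7, 1-3; total weight 1+5+7+3+13+15+20 = 64.

64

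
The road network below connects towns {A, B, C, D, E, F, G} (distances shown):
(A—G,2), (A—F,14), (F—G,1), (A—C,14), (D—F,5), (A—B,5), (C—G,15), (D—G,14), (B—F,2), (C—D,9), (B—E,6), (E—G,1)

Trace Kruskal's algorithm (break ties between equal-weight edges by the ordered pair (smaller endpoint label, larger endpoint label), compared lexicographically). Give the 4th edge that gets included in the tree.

B-F

Kruskal's algorithm — process edges by increasing weight (ties by edge label):
E—G (1): add. Components now {A} {B} {C} {D} {E,G} {F}
F—G (1): add. Components now {A} {B} {C} {D} {E,F,G}
A—G (2): add. Components now {A,E,F,G} {B} {C} {D}
B—F (2): add. Components now {A,B,E,F,G} {C} {D}
A—B (5): skip — A and B already connected.
D—F (5): add. Components now {A,B,D,E,F,G} {C}
B—E (6): skip — B and E already connected.
C—D (9): add. Components now {A,B,C,D,E,F,G}
The 4th edge added is B—F.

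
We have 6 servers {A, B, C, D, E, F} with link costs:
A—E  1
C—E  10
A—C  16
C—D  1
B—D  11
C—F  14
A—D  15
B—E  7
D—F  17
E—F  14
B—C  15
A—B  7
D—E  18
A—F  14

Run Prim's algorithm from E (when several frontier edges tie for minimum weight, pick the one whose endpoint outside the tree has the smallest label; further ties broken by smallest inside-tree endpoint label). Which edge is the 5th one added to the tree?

Prim, starting at E.
Step 1: frontier [A—E 1, B—E 7, C—E 10, E—F 14, D—E 18] → take A—E (1); add A.
Step 2: frontier [A—B 7, A—F 14, A—D 15, A—C 16, B—E 7, C—E 10, E—F 14, D—E 18] → take A—B (7); add B.
Step 3: frontier [A—F 14, A—D 15, A—C 16, B—D 11, B—C 15, C—E 10, E—F 14, D—E 18] → take C—E (10); add C.
Step 4: frontier [A—F 14, A—D 15, B—D 11, C—D 1, C—F 14, E—F 14, D—E 18] → take C—D (1); add D.
Step 5: frontier [A—F 14, C—F 14, D—F 17, E—F 14] → take A—F (14); add F.
The 5th edge added is A—F.

A-F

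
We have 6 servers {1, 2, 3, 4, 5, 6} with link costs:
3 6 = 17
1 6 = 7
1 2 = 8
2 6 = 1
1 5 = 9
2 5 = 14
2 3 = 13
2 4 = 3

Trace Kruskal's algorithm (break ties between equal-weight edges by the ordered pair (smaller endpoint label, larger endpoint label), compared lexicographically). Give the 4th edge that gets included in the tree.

1-5

Sort edges by weight, then run Kruskal:
2 6 (1): add — endpoints in different components.
2 4 (3): add — endpoints in different components.
1 6 (7): add — endpoints in different components.
1 2 (8): skip — 1 and 2 already connected.
1 5 (9): add — endpoints in different components.
2 3 (13): add — endpoints in different components.
The 4th edge added is 1 5.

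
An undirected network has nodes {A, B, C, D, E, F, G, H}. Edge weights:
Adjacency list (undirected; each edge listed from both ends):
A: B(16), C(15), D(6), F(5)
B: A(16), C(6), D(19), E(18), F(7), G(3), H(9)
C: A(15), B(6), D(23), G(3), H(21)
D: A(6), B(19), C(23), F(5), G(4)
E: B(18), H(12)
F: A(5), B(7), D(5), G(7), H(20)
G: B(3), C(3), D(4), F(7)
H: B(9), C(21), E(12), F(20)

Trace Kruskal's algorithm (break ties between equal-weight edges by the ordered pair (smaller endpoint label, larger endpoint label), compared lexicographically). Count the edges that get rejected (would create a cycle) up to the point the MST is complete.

4

Kruskal: consider edges lightest-first.
B—G (3): add — endpoints in different components.
C—G (3): add — endpoints in different components.
D—G (4): add — endpoints in different components.
A—F (5): add — endpoints in different components.
D—F (5): add — endpoints in different components.
A—D (6): skip — A and D already connected.
B—C (6): skip — B and C already connected.
B—F (7): skip — B and F already connected.
F—G (7): skip — F and G already connected.
B—H (9): add — endpoints in different components.
E—H (12): add — endpoints in different components.
Edges rejected before the tree was complete: 4.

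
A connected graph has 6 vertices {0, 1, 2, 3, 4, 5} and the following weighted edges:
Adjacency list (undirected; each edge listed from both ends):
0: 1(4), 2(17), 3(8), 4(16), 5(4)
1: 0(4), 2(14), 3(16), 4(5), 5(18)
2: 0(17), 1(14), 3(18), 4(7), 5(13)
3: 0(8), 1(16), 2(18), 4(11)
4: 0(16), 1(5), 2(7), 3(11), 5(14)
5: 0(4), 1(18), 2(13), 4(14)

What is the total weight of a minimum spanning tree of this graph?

28

Kruskal: consider edges lightest-first.
0-1 (4): add — endpoints in different components.
0-5 (4): add — endpoints in different components.
1-4 (5): add — endpoints in different components.
2-4 (7): add — endpoints in different components.
0-3 (8): add — endpoints in different components.
MST edges: 0-1, 0-5, 1-4, 2-4, 0-3; total weight 4+4+5+7+8 = 28.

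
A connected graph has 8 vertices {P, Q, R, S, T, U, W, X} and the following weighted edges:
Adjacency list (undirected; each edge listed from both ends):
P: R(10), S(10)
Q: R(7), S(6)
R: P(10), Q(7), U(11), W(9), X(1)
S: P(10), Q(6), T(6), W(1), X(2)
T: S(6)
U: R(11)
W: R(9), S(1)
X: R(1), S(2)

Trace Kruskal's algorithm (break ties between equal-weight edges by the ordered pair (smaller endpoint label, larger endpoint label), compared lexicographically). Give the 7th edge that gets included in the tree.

Kruskal: consider edges lightest-first.
R–X (1): add — endpoints in different components.
S–W (1): add — endpoints in different components.
S–X (2): add — endpoints in different components.
Q–S (6): add — endpoints in different components.
S–T (6): add — endpoints in different components.
Q–R (7): skip — R and Q already connected.
R–W (9): skip — R and W already connected.
P–R (10): add — endpoints in different components.
P–S (10): skip — S and P already connected.
R–U (11): add — endpoints in different components.
The 7th edge added is R–U.

R-U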